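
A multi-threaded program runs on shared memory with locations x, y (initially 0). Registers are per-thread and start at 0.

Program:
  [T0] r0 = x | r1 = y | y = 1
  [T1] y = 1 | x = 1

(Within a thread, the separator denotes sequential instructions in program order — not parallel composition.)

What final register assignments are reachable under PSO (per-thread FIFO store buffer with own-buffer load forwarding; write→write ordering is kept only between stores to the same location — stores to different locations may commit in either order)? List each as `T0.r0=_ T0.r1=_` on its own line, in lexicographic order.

outcome vector order: (T0.r0,T0.r1)
|PSO outcomes| = 4

T0.r0=0 T0.r1=0
T0.r0=0 T0.r1=1
T0.r0=1 T0.r1=0
T0.r0=1 T0.r1=1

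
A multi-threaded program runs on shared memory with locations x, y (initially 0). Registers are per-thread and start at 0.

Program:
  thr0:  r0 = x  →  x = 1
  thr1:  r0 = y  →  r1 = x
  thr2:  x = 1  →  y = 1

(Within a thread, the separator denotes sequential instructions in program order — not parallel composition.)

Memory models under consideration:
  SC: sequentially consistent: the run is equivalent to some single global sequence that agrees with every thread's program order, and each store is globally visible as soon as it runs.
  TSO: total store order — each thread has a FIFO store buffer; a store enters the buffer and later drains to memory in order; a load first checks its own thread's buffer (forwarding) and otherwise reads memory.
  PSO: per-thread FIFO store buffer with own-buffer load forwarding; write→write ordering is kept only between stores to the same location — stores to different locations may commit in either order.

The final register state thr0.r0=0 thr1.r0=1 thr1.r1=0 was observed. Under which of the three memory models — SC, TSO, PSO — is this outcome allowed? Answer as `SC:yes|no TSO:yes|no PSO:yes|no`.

outcome vector order: (thr0.r0,thr1.r0,thr1.r1)
SC: 6 outcomes — {(0,0,0), (0,0,1), (0,1,1), (1,0,0), (1,0,1), (1,1,1)}
TSO: 6 outcomes — {(0,0,0), (0,0,1), (0,1,1), (1,0,0), (1,0,1), (1,1,1)}
PSO: 8 outcomes — {(0,0,0), (0,0,1), (0,1,0), (0,1,1), (1,0,0), (1,0,1), (1,1,0), (1,1,1)}
target (0,1,0) ∈ {PSO}

SC:no TSO:no PSO:yes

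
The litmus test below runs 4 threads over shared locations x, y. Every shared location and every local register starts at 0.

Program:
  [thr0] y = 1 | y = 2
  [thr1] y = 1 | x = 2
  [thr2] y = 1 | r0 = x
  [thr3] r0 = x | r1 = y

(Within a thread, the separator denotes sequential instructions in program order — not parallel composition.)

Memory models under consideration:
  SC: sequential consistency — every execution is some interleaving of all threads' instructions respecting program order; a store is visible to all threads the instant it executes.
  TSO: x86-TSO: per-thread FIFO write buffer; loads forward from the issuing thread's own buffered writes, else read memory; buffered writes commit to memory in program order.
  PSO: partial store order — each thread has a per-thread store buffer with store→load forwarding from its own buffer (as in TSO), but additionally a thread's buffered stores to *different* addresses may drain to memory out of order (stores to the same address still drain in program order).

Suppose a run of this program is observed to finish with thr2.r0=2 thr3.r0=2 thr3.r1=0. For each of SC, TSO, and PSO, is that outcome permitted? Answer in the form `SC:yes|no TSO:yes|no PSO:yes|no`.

SC:no TSO:no PSO:yes

outcome vector order: (thr2.r0,thr3.r0,thr3.r1)
under SC → 0/0/0; 0/0/1; 0/0/2; 0/2/1; 0/2/2; 2/0/0; 2/0/1; 2/0/2; 2/2/1; 2/2/2
under TSO → 0/0/0; 0/0/1; 0/0/2; 0/2/1; 0/2/2; 2/0/0; 2/0/1; 2/0/2; 2/2/1; 2/2/2
under PSO → 0/0/0; 0/0/1; 0/0/2; 0/2/0; 0/2/1; 0/2/2; 2/0/0; 2/0/1; 2/0/2; 2/2/0; 2/2/1; 2/2/2
target 2/2/0 ∈ {PSO}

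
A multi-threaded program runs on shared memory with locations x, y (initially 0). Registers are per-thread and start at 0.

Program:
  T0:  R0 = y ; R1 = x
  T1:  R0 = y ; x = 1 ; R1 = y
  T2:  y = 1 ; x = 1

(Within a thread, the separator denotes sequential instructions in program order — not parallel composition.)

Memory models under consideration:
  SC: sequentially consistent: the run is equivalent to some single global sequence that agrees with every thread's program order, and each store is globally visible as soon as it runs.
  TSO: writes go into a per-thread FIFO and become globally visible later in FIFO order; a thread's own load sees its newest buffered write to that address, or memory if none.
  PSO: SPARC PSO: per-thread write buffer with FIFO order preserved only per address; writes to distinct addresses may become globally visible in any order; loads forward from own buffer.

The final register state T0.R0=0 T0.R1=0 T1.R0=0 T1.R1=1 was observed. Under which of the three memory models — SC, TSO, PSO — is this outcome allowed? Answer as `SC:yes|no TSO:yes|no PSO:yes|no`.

outcome vector order: (T0.R0,T0.R1,T1.R0,T1.R1)
under SC → (0,0,0,0) (0,0,0,1) (0,0,1,1) (0,1,0,0) (0,1,0,1) (0,1,1,1) (1,0,0,1) (1,0,1,1) (1,1,0,0) (1,1,0,1) (1,1,1,1)
under TSO → (0,0,0,0) (0,0,0,1) (0,0,1,1) (0,1,0,0) (0,1,0,1) (0,1,1,1) (1,0,0,0) (1,0,0,1) (1,0,1,1) (1,1,0,0) (1,1,0,1) (1,1,1,1)
under PSO → (0,0,0,0) (0,0,0,1) (0,0,1,1) (0,1,0,0) (0,1,0,1) (0,1,1,1) (1,0,0,0) (1,0,0,1) (1,0,1,1) (1,1,0,0) (1,1,0,1) (1,1,1,1)
target (0,0,0,1) ∈ {SC,TSO,PSO}

SC:yes TSO:yes PSO:yes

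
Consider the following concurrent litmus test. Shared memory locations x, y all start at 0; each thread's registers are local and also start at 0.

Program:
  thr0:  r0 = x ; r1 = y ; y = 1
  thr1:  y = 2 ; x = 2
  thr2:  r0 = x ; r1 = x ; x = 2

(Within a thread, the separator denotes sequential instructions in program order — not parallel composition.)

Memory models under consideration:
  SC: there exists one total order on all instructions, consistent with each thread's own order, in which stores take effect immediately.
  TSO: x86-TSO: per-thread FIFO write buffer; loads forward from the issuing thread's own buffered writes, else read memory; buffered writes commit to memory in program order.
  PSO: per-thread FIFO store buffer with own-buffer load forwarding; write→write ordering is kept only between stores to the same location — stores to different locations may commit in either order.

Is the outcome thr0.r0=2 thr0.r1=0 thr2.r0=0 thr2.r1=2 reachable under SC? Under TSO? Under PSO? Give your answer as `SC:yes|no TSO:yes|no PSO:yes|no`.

outcome vector order: (thr0.r0,thr0.r1,thr2.r0,thr2.r1)
[SC] allowed = {(0,0,0,0), (0,0,0,2), (0,0,2,2), (0,2,0,0), (0,2,0,2), (0,2,2,2), (2,0,0,0), (2,2,0,0), (2,2,0,2), (2,2,2,2)}
[TSO] allowed = {(0,0,0,0), (0,0,0,2), (0,0,2,2), (0,2,0,0), (0,2,0,2), (0,2,2,2), (2,0,0,0), (2,2,0,0), (2,2,0,2), (2,2,2,2)}
[PSO] allowed = {(0,0,0,0), (0,0,0,2), (0,0,2,2), (0,2,0,0), (0,2,0,2), (0,2,2,2), (2,0,0,0), (2,0,0,2), (2,0,2,2), (2,2,0,0), (2,2,0,2), (2,2,2,2)}
target (2,0,0,2) ∈ {PSO}

SC:no TSO:no PSO:yes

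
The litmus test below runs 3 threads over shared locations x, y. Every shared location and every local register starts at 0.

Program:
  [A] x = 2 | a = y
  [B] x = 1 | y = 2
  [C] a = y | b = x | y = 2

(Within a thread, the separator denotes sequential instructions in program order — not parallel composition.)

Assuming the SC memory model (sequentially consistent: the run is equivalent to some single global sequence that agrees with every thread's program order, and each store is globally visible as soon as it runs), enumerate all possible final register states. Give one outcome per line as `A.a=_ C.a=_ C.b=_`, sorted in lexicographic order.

outcome vector order: (A.a,C.a,C.b)
|SC outcomes| = 10

A.a=0 C.a=0 C.b=0
A.a=0 C.a=0 C.b=1
A.a=0 C.a=0 C.b=2
A.a=0 C.a=2 C.b=1
A.a=0 C.a=2 C.b=2
A.a=2 C.a=0 C.b=0
A.a=2 C.a=0 C.b=1
A.a=2 C.a=0 C.b=2
A.a=2 C.a=2 C.b=1
A.a=2 C.a=2 C.b=2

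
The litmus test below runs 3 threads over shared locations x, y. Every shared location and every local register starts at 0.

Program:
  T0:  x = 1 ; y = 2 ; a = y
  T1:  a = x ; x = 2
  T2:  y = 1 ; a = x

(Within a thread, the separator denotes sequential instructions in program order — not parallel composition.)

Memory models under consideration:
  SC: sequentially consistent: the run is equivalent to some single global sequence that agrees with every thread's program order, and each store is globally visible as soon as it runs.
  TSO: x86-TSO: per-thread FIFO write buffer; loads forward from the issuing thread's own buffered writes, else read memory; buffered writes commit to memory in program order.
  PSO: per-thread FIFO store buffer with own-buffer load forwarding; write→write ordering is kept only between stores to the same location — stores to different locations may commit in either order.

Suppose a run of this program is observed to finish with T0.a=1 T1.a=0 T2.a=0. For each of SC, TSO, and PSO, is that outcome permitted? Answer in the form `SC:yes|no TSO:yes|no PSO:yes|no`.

outcome vector order: (T0.a,T1.a,T2.a)
under SC → 101, 102, 111, 112, 200, 201, 202, 210, 211, 212
under TSO → 100, 101, 102, 110, 111, 112, 200, 201, 202, 210, 211, 212
under PSO → 100, 101, 102, 110, 111, 112, 200, 201, 202, 210, 211, 212
target 100 ∈ {TSO,PSO}

SC:no TSO:yes PSO:yes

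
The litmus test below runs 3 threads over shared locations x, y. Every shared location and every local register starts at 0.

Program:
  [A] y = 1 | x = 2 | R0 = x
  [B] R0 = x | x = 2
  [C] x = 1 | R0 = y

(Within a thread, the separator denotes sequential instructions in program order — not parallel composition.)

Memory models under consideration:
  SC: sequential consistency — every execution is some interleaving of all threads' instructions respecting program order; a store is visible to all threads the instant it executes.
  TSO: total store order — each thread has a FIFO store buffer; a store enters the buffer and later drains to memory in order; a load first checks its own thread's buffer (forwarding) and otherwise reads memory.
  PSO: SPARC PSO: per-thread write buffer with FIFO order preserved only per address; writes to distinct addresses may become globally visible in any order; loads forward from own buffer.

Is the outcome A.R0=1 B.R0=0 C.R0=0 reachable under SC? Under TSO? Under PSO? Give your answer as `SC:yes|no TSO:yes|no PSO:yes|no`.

SC:no TSO:yes PSO:yes

outcome vector order: (A.R0,B.R0,C.R0)
SC: 9 outcomes — {101; 111; 121; 200; 201; 210; 211; 220; 221}
TSO: 12 outcomes — {100; 101; 110; 111; 120; 121; 200; 201; 210; 211; 220; 221}
PSO: 12 outcomes — {100; 101; 110; 111; 120; 121; 200; 201; 210; 211; 220; 221}
target 100 ∈ {TSO,PSO}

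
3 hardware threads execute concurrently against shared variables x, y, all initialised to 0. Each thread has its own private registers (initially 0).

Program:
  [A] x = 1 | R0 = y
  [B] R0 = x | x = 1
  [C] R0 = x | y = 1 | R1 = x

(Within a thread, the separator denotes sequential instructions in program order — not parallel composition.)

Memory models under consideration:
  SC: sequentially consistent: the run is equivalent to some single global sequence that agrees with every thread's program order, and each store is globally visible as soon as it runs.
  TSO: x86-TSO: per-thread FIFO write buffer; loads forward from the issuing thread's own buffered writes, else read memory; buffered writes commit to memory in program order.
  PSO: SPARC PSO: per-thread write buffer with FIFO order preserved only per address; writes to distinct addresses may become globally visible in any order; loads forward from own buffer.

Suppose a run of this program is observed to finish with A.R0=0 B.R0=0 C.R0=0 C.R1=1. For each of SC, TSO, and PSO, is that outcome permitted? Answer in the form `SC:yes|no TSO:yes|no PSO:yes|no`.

outcome vector order: (A.R0,B.R0,C.R0,C.R1)
[SC] allowed = {0/0/0/1 0/0/1/1 0/1/0/1 0/1/1/1 1/0/0/0 1/0/0/1 1/0/1/1 1/1/0/0 1/1/0/1 1/1/1/1}
[TSO] allowed = {0/0/0/0 0/0/0/1 0/0/1/1 0/1/0/0 0/1/0/1 0/1/1/1 1/0/0/0 1/0/0/1 1/0/1/1 1/1/0/0 1/1/0/1 1/1/1/1}
[PSO] allowed = {0/0/0/0 0/0/0/1 0/0/1/1 0/1/0/0 0/1/0/1 0/1/1/1 1/0/0/0 1/0/0/1 1/0/1/1 1/1/0/0 1/1/0/1 1/1/1/1}
target 0/0/0/1 ∈ {SC,TSO,PSO}

SC:yes TSO:yes PSO:yes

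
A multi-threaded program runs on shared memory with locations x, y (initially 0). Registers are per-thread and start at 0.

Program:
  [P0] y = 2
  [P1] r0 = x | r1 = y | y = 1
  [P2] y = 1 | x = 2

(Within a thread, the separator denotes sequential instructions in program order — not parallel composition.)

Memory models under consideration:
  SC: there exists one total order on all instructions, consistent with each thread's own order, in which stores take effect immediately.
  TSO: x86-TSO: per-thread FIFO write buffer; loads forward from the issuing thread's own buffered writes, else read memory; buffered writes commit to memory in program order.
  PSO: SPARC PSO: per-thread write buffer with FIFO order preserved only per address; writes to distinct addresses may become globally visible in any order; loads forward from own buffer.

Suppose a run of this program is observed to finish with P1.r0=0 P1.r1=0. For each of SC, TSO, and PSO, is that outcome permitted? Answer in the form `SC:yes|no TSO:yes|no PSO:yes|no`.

outcome vector order: (P1.r0,P1.r1)
SC (5): 00; 01; 02; 21; 22
TSO (5): 00; 01; 02; 21; 22
PSO (6): 00; 01; 02; 20; 21; 22
target 00 ∈ {SC,TSO,PSO}

SC:yes TSO:yes PSO:yes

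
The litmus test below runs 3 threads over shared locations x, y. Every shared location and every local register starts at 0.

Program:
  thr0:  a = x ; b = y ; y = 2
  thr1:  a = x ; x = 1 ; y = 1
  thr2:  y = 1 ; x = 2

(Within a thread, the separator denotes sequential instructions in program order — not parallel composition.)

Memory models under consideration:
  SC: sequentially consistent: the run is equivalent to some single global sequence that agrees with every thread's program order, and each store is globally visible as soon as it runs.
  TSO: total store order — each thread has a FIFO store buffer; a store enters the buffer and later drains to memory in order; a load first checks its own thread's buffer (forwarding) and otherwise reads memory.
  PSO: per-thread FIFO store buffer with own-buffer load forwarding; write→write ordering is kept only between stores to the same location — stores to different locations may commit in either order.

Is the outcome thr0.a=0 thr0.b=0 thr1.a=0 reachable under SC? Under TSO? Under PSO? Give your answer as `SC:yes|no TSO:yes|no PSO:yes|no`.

SC:yes TSO:yes PSO:yes

outcome vector order: (thr0.a,thr0.b,thr1.a)
under SC → 000, 002, 010, 012, 100, 110, 112, 210, 212
under TSO → 000, 002, 010, 012, 100, 110, 112, 210, 212
under PSO → 000, 002, 010, 012, 100, 102, 110, 112, 200, 202, 210, 212
target 000 ∈ {SC,TSO,PSO}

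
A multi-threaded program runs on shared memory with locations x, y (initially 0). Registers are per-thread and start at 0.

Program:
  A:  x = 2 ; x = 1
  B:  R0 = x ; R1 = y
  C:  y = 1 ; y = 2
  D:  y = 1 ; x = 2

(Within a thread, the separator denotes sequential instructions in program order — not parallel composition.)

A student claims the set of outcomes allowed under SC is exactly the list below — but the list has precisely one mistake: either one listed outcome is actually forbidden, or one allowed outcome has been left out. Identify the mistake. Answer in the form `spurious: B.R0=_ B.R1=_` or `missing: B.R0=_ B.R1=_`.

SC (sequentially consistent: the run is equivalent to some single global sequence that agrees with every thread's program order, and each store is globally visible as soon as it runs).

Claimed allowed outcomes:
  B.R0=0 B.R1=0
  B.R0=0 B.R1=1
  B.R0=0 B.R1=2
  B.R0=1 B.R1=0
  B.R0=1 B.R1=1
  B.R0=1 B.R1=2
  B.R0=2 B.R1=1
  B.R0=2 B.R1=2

missing: B.R0=2 B.R1=0

outcome vector order: (B.R0,B.R1)
SC: 9 outcomes — {0/0 0/1 0/2 1/0 1/1 1/2 2/0 2/1 2/2}
SC∖claimed = {2/0}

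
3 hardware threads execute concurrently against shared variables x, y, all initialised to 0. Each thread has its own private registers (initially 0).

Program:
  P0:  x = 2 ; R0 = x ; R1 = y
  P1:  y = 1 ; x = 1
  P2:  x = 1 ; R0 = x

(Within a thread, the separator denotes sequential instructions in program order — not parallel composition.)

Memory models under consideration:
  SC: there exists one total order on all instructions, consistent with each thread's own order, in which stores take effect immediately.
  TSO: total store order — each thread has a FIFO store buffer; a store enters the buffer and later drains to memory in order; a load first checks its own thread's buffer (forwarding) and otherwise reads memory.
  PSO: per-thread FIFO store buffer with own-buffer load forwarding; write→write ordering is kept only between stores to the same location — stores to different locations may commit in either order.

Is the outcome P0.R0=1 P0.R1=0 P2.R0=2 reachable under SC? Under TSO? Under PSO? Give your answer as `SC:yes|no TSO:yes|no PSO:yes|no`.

SC:no TSO:no PSO:yes

outcome vector order: (P0.R0,P0.R1,P2.R0)
SC: 7 outcomes — {<1 0 1>, <1 1 1>, <1 1 2>, <2 0 1>, <2 0 2>, <2 1 1>, <2 1 2>}
TSO: 7 outcomes — {<1 0 1>, <1 1 1>, <1 1 2>, <2 0 1>, <2 0 2>, <2 1 1>, <2 1 2>}
PSO: 8 outcomes — {<1 0 1>, <1 0 2>, <1 1 1>, <1 1 2>, <2 0 1>, <2 0 2>, <2 1 1>, <2 1 2>}
target <1 0 2> ∈ {PSO}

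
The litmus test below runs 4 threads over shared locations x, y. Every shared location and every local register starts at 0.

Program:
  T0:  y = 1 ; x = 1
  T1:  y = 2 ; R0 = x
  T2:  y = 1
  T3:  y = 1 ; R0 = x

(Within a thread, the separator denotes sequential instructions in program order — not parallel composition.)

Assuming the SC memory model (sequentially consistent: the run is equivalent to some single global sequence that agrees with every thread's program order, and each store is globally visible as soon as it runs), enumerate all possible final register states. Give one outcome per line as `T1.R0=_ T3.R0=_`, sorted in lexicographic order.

T1.R0=0 T3.R0=0
T1.R0=0 T3.R0=1
T1.R0=1 T3.R0=0
T1.R0=1 T3.R0=1

outcome vector order: (T1.R0,T3.R0)
|SC outcomes| = 4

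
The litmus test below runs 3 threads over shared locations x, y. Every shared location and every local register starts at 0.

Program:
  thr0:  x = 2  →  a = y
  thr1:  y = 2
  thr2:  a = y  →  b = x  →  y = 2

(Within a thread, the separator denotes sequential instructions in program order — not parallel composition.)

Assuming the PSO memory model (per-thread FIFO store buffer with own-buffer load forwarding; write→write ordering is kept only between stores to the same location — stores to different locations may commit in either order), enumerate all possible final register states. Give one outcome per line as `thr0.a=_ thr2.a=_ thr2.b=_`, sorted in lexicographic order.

outcome vector order: (thr0.a,thr2.a,thr2.b)
|PSO outcomes| = 8

thr0.a=0 thr2.a=0 thr2.b=0
thr0.a=0 thr2.a=0 thr2.b=2
thr0.a=0 thr2.a=2 thr2.b=0
thr0.a=0 thr2.a=2 thr2.b=2
thr0.a=2 thr2.a=0 thr2.b=0
thr0.a=2 thr2.a=0 thr2.b=2
thr0.a=2 thr2.a=2 thr2.b=0
thr0.a=2 thr2.a=2 thr2.b=2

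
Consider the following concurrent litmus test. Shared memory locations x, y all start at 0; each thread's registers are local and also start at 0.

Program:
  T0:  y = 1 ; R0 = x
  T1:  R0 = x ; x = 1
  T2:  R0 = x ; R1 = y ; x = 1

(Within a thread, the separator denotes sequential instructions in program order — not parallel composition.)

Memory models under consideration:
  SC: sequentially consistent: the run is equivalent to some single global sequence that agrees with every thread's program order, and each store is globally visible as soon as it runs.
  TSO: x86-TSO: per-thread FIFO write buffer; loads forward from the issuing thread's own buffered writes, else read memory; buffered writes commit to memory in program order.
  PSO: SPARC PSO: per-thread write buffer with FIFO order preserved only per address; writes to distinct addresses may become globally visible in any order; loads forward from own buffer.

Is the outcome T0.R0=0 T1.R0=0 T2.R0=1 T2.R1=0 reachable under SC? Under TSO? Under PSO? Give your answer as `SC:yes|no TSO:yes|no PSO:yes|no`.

SC:no TSO:yes PSO:yes

outcome vector order: (T0.R0,T1.R0,T2.R0,T2.R1)
under SC → 0000; 0001; 0011; 0100; 0101; 1000; 1001; 1010; 1011; 1100; 1101
under TSO → 0000; 0001; 0010; 0011; 0100; 0101; 1000; 1001; 1010; 1011; 1100; 1101
under PSO → 0000; 0001; 0010; 0011; 0100; 0101; 1000; 1001; 1010; 1011; 1100; 1101
target 0010 ∈ {TSO,PSO}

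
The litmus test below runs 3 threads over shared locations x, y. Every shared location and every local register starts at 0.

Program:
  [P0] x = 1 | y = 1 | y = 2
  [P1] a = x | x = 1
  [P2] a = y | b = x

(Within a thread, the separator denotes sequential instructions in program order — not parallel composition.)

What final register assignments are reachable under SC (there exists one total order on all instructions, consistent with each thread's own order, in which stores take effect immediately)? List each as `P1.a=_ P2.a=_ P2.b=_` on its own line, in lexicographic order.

P1.a=0 P2.a=0 P2.b=0
P1.a=0 P2.a=0 P2.b=1
P1.a=0 P2.a=1 P2.b=1
P1.a=0 P2.a=2 P2.b=1
P1.a=1 P2.a=0 P2.b=0
P1.a=1 P2.a=0 P2.b=1
P1.a=1 P2.a=1 P2.b=1
P1.a=1 P2.a=2 P2.b=1

outcome vector order: (P1.a,P2.a,P2.b)
|SC outcomes| = 8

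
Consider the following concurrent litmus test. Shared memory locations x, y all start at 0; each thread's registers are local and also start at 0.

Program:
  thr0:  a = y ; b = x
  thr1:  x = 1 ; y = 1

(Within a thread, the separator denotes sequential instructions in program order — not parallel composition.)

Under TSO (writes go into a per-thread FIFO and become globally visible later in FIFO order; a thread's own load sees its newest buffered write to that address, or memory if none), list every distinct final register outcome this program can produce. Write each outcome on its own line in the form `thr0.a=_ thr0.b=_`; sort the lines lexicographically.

thr0.a=0 thr0.b=0
thr0.a=0 thr0.b=1
thr0.a=1 thr0.b=1

outcome vector order: (thr0.a,thr0.b)
|TSO outcomes| = 3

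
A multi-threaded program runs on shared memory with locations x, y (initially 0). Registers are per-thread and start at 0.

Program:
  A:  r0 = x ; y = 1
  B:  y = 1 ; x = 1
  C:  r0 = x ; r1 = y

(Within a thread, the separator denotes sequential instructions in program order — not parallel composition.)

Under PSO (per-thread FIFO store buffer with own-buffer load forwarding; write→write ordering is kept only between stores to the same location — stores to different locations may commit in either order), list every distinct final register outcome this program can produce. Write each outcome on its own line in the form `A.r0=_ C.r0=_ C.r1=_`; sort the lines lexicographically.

outcome vector order: (A.r0,C.r0,C.r1)
|PSO outcomes| = 8

A.r0=0 C.r0=0 C.r1=0
A.r0=0 C.r0=0 C.r1=1
A.r0=0 C.r0=1 C.r1=0
A.r0=0 C.r0=1 C.r1=1
A.r0=1 C.r0=0 C.r1=0
A.r0=1 C.r0=0 C.r1=1
A.r0=1 C.r0=1 C.r1=0
A.r0=1 C.r0=1 C.r1=1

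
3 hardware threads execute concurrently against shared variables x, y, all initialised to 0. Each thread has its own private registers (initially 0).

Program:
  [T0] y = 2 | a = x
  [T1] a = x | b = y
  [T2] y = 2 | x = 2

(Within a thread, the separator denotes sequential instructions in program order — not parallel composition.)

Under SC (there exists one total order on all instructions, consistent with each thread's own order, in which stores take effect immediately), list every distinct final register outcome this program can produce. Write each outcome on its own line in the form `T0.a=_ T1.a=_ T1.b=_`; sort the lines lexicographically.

outcome vector order: (T0.a,T1.a,T1.b)
|SC outcomes| = 6

T0.a=0 T1.a=0 T1.b=0
T0.a=0 T1.a=0 T1.b=2
T0.a=0 T1.a=2 T1.b=2
T0.a=2 T1.a=0 T1.b=0
T0.a=2 T1.a=0 T1.b=2
T0.a=2 T1.a=2 T1.b=2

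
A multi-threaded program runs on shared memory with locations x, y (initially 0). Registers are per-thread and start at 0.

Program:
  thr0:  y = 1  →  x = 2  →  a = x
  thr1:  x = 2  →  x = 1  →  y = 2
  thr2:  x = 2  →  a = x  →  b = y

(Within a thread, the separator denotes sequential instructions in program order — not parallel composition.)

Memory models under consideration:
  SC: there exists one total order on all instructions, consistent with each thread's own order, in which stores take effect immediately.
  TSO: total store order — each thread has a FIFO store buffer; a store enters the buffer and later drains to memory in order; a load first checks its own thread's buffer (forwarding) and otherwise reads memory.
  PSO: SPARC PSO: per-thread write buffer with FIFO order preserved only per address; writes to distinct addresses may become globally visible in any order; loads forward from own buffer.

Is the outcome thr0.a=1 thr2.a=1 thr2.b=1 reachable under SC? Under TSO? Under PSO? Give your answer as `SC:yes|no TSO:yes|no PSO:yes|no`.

SC:yes TSO:yes PSO:yes

outcome vector order: (thr0.a,thr2.a,thr2.b)
SC: 11 outcomes — {<1 1 1> <1 1 2> <1 2 0> <1 2 1> <1 2 2> <2 1 0> <2 1 1> <2 1 2> <2 2 0> <2 2 1> <2 2 2>}
TSO: 11 outcomes — {<1 1 1> <1 1 2> <1 2 0> <1 2 1> <1 2 2> <2 1 0> <2 1 1> <2 1 2> <2 2 0> <2 2 1> <2 2 2>}
PSO: 12 outcomes — {<1 1 0> <1 1 1> <1 1 2> <1 2 0> <1 2 1> <1 2 2> <2 1 0> <2 1 1> <2 1 2> <2 2 0> <2 2 1> <2 2 2>}
target <1 1 1> ∈ {SC,TSO,PSO}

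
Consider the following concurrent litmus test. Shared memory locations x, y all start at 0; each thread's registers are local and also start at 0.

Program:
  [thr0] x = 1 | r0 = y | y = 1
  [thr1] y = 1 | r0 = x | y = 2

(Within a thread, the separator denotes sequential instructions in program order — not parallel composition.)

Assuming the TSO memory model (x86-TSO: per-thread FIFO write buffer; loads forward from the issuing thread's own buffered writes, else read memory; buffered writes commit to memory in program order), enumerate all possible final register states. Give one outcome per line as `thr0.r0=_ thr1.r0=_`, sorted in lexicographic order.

outcome vector order: (thr0.r0,thr1.r0)
|TSO outcomes| = 6

thr0.r0=0 thr1.r0=0
thr0.r0=0 thr1.r0=1
thr0.r0=1 thr1.r0=0
thr0.r0=1 thr1.r0=1
thr0.r0=2 thr1.r0=0
thr0.r0=2 thr1.r0=1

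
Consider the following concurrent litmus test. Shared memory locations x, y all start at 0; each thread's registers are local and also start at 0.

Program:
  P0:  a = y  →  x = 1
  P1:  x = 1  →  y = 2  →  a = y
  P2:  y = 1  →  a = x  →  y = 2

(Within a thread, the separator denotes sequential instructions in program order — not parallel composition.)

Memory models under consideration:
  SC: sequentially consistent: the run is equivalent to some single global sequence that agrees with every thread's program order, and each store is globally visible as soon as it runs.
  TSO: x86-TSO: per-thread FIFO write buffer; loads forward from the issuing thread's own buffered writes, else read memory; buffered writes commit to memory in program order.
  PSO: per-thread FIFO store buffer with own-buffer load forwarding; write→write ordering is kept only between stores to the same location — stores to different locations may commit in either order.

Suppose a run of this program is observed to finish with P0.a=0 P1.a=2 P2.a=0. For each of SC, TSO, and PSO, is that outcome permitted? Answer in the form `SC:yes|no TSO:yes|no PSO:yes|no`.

outcome vector order: (P0.a,P1.a,P2.a)
[SC] allowed = {<0 1 1>, <0 2 0>, <0 2 1>, <1 1 1>, <1 2 0>, <1 2 1>, <2 1 1>, <2 2 0>, <2 2 1>}
[TSO] allowed = {<0 1 0>, <0 1 1>, <0 2 0>, <0 2 1>, <1 1 0>, <1 1 1>, <1 2 0>, <1 2 1>, <2 1 0>, <2 1 1>, <2 2 0>, <2 2 1>}
[PSO] allowed = {<0 1 0>, <0 1 1>, <0 2 0>, <0 2 1>, <1 1 0>, <1 1 1>, <1 2 0>, <1 2 1>, <2 1 0>, <2 1 1>, <2 2 0>, <2 2 1>}
target <0 2 0> ∈ {SC,TSO,PSO}

SC:yes TSO:yes PSO:yes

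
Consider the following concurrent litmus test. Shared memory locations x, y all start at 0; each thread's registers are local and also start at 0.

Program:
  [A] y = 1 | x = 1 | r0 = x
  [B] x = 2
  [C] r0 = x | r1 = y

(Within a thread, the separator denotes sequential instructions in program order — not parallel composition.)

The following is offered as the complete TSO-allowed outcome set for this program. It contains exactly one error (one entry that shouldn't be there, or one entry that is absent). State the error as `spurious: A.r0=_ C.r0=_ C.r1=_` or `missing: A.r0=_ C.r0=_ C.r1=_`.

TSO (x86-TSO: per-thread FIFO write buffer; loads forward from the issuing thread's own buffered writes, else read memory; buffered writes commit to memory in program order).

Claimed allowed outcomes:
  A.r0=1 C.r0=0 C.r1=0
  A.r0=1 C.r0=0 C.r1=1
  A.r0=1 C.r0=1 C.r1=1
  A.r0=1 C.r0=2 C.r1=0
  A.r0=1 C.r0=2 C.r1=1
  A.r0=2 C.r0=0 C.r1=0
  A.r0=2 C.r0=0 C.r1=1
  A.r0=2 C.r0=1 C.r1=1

missing: A.r0=2 C.r0=2 C.r1=1

outcome vector order: (A.r0,C.r0,C.r1)
under TSO → <1 0 0>, <1 0 1>, <1 1 1>, <1 2 0>, <1 2 1>, <2 0 0>, <2 0 1>, <2 1 1>, <2 2 1>
TSO∖claimed = {<2 2 1>}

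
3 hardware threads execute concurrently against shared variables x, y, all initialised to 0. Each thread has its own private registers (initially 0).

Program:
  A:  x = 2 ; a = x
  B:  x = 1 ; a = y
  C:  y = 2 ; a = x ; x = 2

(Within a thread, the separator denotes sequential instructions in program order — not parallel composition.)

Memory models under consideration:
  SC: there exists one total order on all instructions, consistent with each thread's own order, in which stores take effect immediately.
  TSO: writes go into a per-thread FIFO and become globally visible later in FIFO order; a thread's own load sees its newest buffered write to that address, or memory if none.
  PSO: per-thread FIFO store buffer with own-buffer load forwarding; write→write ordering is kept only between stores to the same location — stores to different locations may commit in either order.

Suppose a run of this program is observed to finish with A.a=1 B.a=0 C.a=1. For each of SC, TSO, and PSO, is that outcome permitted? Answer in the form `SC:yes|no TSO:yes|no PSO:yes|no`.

outcome vector order: (A.a,B.a,C.a)
SC (9): <1 0 1> <1 2 0> <1 2 1> <1 2 2> <2 0 1> <2 0 2> <2 2 0> <2 2 1> <2 2 2>
TSO (12): <1 0 0> <1 0 1> <1 0 2> <1 2 0> <1 2 1> <1 2 2> <2 0 0> <2 0 1> <2 0 2> <2 2 0> <2 2 1> <2 2 2>
PSO (12): <1 0 0> <1 0 1> <1 0 2> <1 2 0> <1 2 1> <1 2 2> <2 0 0> <2 0 1> <2 0 2> <2 2 0> <2 2 1> <2 2 2>
target <1 0 1> ∈ {SC,TSO,PSO}

SC:yes TSO:yes PSO:yes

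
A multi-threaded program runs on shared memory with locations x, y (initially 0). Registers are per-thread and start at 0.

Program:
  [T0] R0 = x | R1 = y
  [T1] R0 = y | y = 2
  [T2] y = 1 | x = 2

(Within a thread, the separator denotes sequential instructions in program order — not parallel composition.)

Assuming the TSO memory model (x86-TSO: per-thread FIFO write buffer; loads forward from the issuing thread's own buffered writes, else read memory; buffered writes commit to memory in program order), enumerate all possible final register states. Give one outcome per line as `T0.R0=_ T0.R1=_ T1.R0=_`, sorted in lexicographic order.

T0.R0=0 T0.R1=0 T1.R0=0
T0.R0=0 T0.R1=0 T1.R0=1
T0.R0=0 T0.R1=1 T1.R0=0
T0.R0=0 T0.R1=1 T1.R0=1
T0.R0=0 T0.R1=2 T1.R0=0
T0.R0=0 T0.R1=2 T1.R0=1
T0.R0=2 T0.R1=1 T1.R0=0
T0.R0=2 T0.R1=1 T1.R0=1
T0.R0=2 T0.R1=2 T1.R0=0
T0.R0=2 T0.R1=2 T1.R0=1

outcome vector order: (T0.R0,T0.R1,T1.R0)
|TSO outcomes| = 10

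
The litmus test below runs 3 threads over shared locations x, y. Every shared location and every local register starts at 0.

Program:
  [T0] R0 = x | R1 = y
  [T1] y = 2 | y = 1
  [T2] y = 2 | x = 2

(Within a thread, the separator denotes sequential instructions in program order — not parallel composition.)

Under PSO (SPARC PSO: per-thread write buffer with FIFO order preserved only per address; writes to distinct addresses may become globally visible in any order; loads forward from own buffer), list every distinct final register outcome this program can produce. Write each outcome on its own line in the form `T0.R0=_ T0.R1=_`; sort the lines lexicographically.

outcome vector order: (T0.R0,T0.R1)
|PSO outcomes| = 6

T0.R0=0 T0.R1=0
T0.R0=0 T0.R1=1
T0.R0=0 T0.R1=2
T0.R0=2 T0.R1=0
T0.R0=2 T0.R1=1
T0.R0=2 T0.R1=2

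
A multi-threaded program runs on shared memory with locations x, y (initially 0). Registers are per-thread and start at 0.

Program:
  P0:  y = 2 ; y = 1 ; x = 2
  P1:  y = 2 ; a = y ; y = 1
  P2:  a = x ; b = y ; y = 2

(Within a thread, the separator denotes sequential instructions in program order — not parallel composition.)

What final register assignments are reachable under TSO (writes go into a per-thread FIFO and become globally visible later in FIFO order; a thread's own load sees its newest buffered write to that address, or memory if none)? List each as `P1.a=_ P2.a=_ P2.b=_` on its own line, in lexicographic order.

outcome vector order: (P1.a,P2.a,P2.b)
|TSO outcomes| = 9

P1.a=1 P2.a=0 P2.b=0
P1.a=1 P2.a=0 P2.b=1
P1.a=1 P2.a=0 P2.b=2
P1.a=1 P2.a=2 P2.b=1
P1.a=2 P2.a=0 P2.b=0
P1.a=2 P2.a=0 P2.b=1
P1.a=2 P2.a=0 P2.b=2
P1.a=2 P2.a=2 P2.b=1
P1.a=2 P2.a=2 P2.b=2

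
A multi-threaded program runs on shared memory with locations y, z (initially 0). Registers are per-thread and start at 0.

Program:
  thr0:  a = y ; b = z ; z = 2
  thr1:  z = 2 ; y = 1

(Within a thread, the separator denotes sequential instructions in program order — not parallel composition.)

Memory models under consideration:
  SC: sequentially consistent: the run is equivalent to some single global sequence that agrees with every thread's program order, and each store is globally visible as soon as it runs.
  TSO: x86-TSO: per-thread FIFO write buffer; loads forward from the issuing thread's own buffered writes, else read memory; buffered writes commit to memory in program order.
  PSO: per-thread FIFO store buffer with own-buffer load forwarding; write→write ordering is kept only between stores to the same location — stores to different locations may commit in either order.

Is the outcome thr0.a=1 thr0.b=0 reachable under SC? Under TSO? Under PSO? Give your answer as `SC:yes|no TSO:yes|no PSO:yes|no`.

outcome vector order: (thr0.a,thr0.b)
SC: 3 outcomes — {0/0 0/2 1/2}
TSO: 3 outcomes — {0/0 0/2 1/2}
PSO: 4 outcomes — {0/0 0/2 1/0 1/2}
target 1/0 ∈ {PSO}

SC:no TSO:no PSO:yes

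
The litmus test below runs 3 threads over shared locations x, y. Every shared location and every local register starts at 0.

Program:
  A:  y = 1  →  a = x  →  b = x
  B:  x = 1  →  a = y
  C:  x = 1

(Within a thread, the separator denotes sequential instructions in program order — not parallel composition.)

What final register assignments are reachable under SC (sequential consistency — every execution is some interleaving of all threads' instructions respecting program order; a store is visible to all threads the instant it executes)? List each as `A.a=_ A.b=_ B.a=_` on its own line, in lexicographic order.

outcome vector order: (A.a,A.b,B.a)
|SC outcomes| = 4

A.a=0 A.b=0 B.a=1
A.a=0 A.b=1 B.a=1
A.a=1 A.b=1 B.a=0
A.a=1 A.b=1 B.a=1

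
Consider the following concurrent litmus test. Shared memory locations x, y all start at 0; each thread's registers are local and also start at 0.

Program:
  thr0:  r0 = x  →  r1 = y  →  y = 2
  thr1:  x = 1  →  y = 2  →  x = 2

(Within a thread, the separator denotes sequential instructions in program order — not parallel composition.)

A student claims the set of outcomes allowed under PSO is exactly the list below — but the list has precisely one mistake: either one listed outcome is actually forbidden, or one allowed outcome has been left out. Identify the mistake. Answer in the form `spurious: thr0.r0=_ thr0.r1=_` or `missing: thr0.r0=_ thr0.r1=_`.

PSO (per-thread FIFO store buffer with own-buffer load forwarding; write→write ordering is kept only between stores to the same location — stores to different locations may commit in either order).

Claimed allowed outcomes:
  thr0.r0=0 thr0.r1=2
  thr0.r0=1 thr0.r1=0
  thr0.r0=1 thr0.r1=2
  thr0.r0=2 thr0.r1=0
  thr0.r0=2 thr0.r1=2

missing: thr0.r0=0 thr0.r1=0

outcome vector order: (thr0.r0,thr0.r1)
[PSO] allowed = {<0 0>; <0 2>; <1 0>; <1 2>; <2 0>; <2 2>}
PSO∖claimed = {<0 0>}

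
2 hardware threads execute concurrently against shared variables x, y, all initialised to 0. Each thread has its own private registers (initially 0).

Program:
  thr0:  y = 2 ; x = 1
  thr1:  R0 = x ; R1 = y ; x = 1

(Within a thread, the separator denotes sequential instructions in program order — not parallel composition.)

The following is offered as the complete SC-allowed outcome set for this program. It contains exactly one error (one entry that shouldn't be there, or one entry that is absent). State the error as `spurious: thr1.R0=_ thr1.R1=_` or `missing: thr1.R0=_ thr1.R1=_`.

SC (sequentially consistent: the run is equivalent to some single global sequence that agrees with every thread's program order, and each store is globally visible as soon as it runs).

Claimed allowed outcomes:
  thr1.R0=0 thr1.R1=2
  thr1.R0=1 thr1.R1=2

missing: thr1.R0=0 thr1.R1=0

outcome vector order: (thr1.R0,thr1.R1)
under SC → (0,0) (0,2) (1,2)
SC∖claimed = {(0,0)}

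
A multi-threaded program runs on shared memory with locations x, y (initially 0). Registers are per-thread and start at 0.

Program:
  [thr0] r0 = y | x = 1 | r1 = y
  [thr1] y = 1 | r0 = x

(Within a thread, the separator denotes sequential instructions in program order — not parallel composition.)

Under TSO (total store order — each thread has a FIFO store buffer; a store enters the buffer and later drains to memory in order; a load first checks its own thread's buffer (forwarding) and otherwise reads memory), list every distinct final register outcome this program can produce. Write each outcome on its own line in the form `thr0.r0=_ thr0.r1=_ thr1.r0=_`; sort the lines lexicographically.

thr0.r0=0 thr0.r1=0 thr1.r0=0
thr0.r0=0 thr0.r1=0 thr1.r0=1
thr0.r0=0 thr0.r1=1 thr1.r0=0
thr0.r0=0 thr0.r1=1 thr1.r0=1
thr0.r0=1 thr0.r1=1 thr1.r0=0
thr0.r0=1 thr0.r1=1 thr1.r0=1

outcome vector order: (thr0.r0,thr0.r1,thr1.r0)
|TSO outcomes| = 6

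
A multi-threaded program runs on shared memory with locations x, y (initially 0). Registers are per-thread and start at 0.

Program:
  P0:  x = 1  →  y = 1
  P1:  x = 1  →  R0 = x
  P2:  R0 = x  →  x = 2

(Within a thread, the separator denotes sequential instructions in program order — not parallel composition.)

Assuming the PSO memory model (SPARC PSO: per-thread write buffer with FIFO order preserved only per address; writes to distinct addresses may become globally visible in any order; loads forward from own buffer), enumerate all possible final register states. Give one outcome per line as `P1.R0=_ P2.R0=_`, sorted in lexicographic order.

P1.R0=1 P2.R0=0
P1.R0=1 P2.R0=1
P1.R0=2 P2.R0=0
P1.R0=2 P2.R0=1

outcome vector order: (P1.R0,P2.R0)
|PSO outcomes| = 4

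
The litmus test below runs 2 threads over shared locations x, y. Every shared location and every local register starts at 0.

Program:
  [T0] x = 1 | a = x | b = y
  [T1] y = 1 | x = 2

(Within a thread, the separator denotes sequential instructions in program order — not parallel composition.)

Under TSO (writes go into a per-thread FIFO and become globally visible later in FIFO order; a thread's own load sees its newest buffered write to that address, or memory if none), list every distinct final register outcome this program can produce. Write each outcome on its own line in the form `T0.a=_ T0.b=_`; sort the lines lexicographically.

outcome vector order: (T0.a,T0.b)
|TSO outcomes| = 3

T0.a=1 T0.b=0
T0.a=1 T0.b=1
T0.a=2 T0.b=1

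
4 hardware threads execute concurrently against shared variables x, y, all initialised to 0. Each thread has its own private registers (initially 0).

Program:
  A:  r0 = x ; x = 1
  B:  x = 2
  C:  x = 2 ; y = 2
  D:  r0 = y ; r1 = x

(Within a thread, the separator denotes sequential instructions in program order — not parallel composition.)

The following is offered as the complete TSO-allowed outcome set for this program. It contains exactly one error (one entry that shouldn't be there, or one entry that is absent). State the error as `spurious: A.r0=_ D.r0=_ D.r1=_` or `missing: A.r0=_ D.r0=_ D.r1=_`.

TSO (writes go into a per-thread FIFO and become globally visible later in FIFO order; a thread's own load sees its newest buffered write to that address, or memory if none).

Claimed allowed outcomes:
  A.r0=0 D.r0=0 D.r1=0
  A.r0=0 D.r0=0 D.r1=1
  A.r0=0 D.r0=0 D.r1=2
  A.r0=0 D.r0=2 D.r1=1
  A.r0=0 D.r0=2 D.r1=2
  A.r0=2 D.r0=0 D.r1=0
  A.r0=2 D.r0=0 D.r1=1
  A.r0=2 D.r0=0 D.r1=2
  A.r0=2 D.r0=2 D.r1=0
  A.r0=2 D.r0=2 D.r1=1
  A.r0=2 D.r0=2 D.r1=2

outcome vector order: (A.r0,D.r0,D.r1)
[TSO] allowed = {(0,0,0), (0,0,1), (0,0,2), (0,2,1), (0,2,2), (2,0,0), (2,0,1), (2,0,2), (2,2,1), (2,2,2)}
claimed∖TSO = {(2,2,0)}

spurious: A.r0=2 D.r0=2 D.r1=0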